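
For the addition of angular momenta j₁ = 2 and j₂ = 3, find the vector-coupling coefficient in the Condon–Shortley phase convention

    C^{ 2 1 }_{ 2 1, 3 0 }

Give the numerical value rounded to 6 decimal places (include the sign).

√[5·3!1!3!/8! · 3!1!3!3!3!1!] = √(81/14)
  +(−1)^0/∏(0,3,1,3,0,0)! = 1/36  (running 1/36)
  +(−1)^1/∏(1,2,0,2,1,1)! = -1/4  (running -2/9)
⟨..|..⟩ = √(81/14)·(-2/9) = -0.534522

-0.534522  (= −√(2/7))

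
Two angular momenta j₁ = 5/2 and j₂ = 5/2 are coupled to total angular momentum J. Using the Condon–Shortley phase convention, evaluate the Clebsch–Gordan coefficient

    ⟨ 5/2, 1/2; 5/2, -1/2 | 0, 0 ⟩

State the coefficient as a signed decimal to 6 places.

√[1·5!0!0!/6! · 3!2!2!3!0!0!] = √(24)
  +(−1)^2/∏(2,3,0,0,0,0)! = 1/12  (running 1/12)
⟨..|..⟩ = √(24)·(1/12) = +0.408248

+0.408248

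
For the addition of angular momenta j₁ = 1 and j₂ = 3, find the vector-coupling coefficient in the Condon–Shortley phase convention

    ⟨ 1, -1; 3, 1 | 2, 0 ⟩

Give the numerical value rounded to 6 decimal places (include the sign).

+0.534522  (= +√(2/7))

triangle: 2!*0!*4!/7! = 48/5040
(j±m)!: 0!*2!*4!*2!*2!*2! = 384
prefactor² = (2J+1)*Δ*N² = 128/7
  k=2: +1/(2!*0!*0!*2!*0!*2!) = 1/8
Σ = 1/8  ⇒  CG² = 128/7*1/8² = 2/7
CG = +√(2/7) = +0.534522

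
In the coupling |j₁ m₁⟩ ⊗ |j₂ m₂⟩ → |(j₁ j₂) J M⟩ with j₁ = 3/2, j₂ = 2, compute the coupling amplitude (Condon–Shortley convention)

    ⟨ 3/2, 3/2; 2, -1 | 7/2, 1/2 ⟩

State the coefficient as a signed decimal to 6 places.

+0.338062

√[8·0!3!4!/8! · 3!0!1!3!4!3!] = √(5184/35)
  +(−1)^0/∏(0,0,0,1,3,3)! = 1/36  (running 1/36)
⟨..|..⟩ = √(5184/35)·(1/36) = +0.338062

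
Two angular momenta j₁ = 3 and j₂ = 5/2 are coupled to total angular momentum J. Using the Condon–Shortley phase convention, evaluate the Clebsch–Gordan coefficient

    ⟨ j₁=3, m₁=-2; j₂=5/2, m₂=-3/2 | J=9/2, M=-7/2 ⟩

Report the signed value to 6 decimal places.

−√(1/99) ≈ -0.100504

√[10·1!5!4!/11! · 1!5!1!4!1!8!] = √(921600/11)
  +(−1)^0/∏(0,1,5,1,0,3)! = 1/720  (running 1/720)
  +(−1)^1/∏(1,0,4,0,1,4)! = -1/576  (running -1/2880)
⟨..|..⟩ = √(921600/11)·(-1/2880) = -0.100504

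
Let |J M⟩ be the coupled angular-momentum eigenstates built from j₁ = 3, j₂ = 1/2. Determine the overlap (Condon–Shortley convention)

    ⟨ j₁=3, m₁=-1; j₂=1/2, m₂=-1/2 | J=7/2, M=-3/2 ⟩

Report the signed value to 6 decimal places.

√[8·0!6!1!/8! · 2!4!0!1!2!5!] = √(11520/7)
  +(−1)^0/∏(0,0,4,0,2,1)! = 1/48  (running 1/48)
⟨..|..⟩ = √(11520/7)·(1/48) = +0.845154

+√(5/7) = +0.845154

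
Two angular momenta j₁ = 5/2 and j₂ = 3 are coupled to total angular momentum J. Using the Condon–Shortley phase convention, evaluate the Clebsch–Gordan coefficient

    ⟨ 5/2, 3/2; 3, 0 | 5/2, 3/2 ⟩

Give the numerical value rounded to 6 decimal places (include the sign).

triangle: 3!*2!*3!/9! = 72/362880
(j±m)!: 4!*1!*3!*3!*4!*1! = 20736
prefactor² = (2J+1)*Δ*N² = 864/35
  k=0: +1/(0!*3!*1!*3!*1!*0!) = 1/36
  k=1: −1/(1!*2!*0!*2!*2!*1!) = -1/8
Σ = -7/72  ⇒  CG² = 864/35*(-7/72)² = 7/30
CG = −√(7/30) = -0.483046

−√(7/30) ≈ -0.483046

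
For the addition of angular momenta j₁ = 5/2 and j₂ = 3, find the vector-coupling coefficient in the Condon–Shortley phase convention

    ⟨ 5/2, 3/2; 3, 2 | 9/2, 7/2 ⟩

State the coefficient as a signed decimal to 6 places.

j₁+j₂−J=1  J+j₁−j₂=4  J−j₁+j₂=5  j₁+j₂+J+1=11
(j₁±m₁, j₂±m₂, J±M) = (4,1,5,1,8,1)
P² = 921600/11
sum k=0..1:
  [0] +1/720 = 1/720
  [1] −1/576 = -1/576
S = -1/2880
C² = P²·S² = 1/99 ; C = -0.100504

−√(1/99) ≈ -0.100504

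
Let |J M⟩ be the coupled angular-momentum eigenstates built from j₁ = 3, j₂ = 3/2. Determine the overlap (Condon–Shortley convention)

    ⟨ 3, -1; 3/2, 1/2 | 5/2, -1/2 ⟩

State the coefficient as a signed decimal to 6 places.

-0.119523

√[6·2!4!1!/8! · 2!4!2!1!2!3!] = √(288/35)
  +(−1)^1/∏(1,1,3,1,1,0)! = -1/6  (running -1/6)
  +(−1)^2/∏(2,0,2,0,2,1)! = 1/8  (running -1/24)
⟨..|..⟩ = √(288/35)·(-1/24) = -0.119523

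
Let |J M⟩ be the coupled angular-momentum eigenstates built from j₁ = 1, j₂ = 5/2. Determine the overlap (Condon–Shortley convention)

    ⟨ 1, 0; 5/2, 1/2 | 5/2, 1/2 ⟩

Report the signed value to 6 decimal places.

j₁+j₂−J=1  J+j₁−j₂=1  J−j₁+j₂=4  j₁+j₂+J+1=7
(j₁±m₁, j₂±m₂, J±M) = (1,1,3,2,3,2)
P² = 144/35
sum k=0..1:
  [0] +1/6 = 1/6
  [1] −1/4 = -1/4
S = -1/12
C² = P²·S² = 1/35 ; C = -0.169031

−√(1/35) = -0.169031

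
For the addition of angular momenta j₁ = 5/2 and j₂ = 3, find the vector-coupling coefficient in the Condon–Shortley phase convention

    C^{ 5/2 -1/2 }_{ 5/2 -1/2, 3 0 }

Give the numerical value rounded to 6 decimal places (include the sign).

+0.276026

√[6·3!2!3!/9! · 2!3!3!3!2!3!] = √(216/35)
  +(−1)^1/∏(1,2,2,2,0,1)! = -1/8  (running -1/8)
  +(−1)^2/∏(2,1,1,1,1,2)! = 1/4  (running 1/8)
  +(−1)^3/∏(3,0,0,0,2,3)! = -1/72  (running 1/9)
⟨..|..⟩ = √(216/35)·(1/9) = +0.276026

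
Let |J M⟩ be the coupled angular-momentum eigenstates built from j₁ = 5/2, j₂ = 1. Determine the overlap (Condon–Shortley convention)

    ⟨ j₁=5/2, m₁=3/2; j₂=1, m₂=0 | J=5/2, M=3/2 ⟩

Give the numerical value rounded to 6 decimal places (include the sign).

√[6·1!4!1!/7! · 4!1!1!1!4!1!] = √(576/35)
  +(−1)^0/∏(0,1,1,1,3,0)! = 1/6  (running 1/6)
  +(−1)^1/∏(1,0,0,0,4,1)! = -1/24  (running 1/8)
⟨..|..⟩ = √(576/35)·(1/8) = +0.507093

+√(9/35) ≈ +0.507093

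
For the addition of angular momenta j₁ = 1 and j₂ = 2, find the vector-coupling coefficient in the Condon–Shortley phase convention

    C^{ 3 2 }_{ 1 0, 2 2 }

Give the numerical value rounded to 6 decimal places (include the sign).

+0.577350

√[7·0!2!4!/7! · 1!1!4!0!5!1!] = √(192)
  +(−1)^0/∏(0,0,1,4,1,0)! = 1/24  (running 1/24)
⟨..|..⟩ = √(192)·(1/24) = +0.577350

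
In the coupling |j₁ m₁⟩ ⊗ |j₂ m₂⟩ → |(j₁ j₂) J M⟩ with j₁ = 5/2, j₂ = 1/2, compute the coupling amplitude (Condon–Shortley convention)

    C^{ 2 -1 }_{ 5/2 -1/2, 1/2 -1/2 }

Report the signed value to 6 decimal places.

triangle: 1!·4!·0!/6! = 24/720
(j±m)!: 2!·3!·0!·1!·1!·3! = 72
prefactor² = (2J+1)·Δ·N² = 12
  k=0: +1/(0!·1!·3!·0!·1!·0!) = 1/6
Σ = 1/6  ⇒  CG² = 12·1/6² = 1/3
CG = +√(1/3) = +0.577350

+0.577350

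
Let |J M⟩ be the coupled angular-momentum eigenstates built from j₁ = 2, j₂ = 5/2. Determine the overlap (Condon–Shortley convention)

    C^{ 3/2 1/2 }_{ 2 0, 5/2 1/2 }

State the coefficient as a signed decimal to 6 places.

+0.239046  (= +√(2/35))

triangle: 3!·1!·2!/7! = 12/5040
(j±m)!: 2!·2!·3!·2!·2!·1! = 96
prefactor² = (2J+1)·Δ·N² = 32/35
  k=1: −1/(1!·2!·1!·2!·0!·0!) = -1/4
  k=2: +1/(2!·1!·0!·1!·1!·1!) = 1/2
Σ = 1/4  ⇒  CG² = 32/35·1/4² = 2/35
CG = +√(2/35) = +0.239046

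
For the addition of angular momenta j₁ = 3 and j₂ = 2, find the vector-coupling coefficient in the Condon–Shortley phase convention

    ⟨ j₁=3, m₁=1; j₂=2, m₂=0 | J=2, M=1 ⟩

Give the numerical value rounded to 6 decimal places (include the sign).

-0.377964  (= −√(1/7))

j₁+j₂−J=3  J+j₁−j₂=3  J−j₁+j₂=1  j₁+j₂+J+1=8
(j₁±m₁, j₂±m₂, J±M) = (4,2,2,2,3,1)
P² = 36/7
sum k=1..2:
  [1] −1/4 = -1/4
  [2] +1/12 = 1/12
S = -1/6
C² = P²·S² = 1/7 ; C = -0.377964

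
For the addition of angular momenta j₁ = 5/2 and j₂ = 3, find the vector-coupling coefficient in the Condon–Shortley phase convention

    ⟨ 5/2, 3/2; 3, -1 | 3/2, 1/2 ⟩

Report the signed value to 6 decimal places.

√[4·4!1!2!/8! · 4!1!2!4!2!1!] = √(384/35)
  +(−1)^0/∏(0,4,1,2,0,0)! = 1/48  (running 1/48)
  +(−1)^1/∏(1,3,0,1,1,1)! = -1/6  (running -7/48)
⟨..|..⟩ = √(384/35)·(-7/48) = -0.483046

-0.483046  (= −√(7/30))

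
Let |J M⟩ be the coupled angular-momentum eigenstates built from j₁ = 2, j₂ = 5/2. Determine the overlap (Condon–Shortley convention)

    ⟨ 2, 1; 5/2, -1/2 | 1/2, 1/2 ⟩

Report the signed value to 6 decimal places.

−√(2/15) ≈ -0.365148

triangle: 4!×0!×1!/6! = 24/720
(j±m)!: 3!×1!×2!×3!×1!×0! = 72
prefactor² = (2J+1)×Δ×N² = 24/5
  k=1: −1/(1!×3!×0!×1!×0!×0!) = -1/6
Σ = -1/6  ⇒  CG² = 24/5×(-1/6)² = 2/15
CG = −√(2/15) = -0.365148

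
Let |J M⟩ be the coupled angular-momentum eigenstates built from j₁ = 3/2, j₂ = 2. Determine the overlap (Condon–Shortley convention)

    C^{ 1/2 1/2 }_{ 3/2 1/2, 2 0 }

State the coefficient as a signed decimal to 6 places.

−√(1/5) ≈ -0.447214

triangle: 3!·0!·1!/5! = 6/120
(j±m)!: 2!·1!·2!·2!·1!·0! = 8
prefactor² = (2J+1)·Δ·N² = 4/5
  k=1: −1/(1!·2!·0!·1!·0!·0!) = -1/2
Σ = -1/2  ⇒  CG² = 4/5·(-1/2)² = 1/5
CG = −√(1/5) = -0.447214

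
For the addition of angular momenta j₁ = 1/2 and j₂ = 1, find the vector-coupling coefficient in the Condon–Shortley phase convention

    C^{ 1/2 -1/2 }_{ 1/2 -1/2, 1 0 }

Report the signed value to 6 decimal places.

√[2·1!0!1!/3! · 0!1!1!1!0!1!] = √(1/3)
  +(−1)^1/∏(1,0,0,0,0,1)! = -1  (running -1)
⟨..|..⟩ = √(1/3)·(-1) = -0.577350

−√(1/3) ≈ -0.577350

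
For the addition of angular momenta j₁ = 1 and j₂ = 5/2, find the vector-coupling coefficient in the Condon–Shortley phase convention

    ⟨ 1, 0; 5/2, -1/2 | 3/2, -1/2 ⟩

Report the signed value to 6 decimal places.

-0.632456  (= −√(2/5))

√[4·2!0!3!/6! · 1!1!2!3!1!2!] = √(8/5)
  +(−1)^1/∏(1,1,0,1,0,2)! = -1/2  (running -1/2)
⟨..|..⟩ = √(8/5)·(-1/2) = -0.632456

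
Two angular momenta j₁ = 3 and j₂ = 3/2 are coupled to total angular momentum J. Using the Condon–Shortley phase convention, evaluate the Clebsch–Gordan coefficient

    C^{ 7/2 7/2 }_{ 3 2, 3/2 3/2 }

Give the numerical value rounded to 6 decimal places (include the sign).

-0.577350  (= −√(1/3))

j₁+j₂−J=1  J+j₁−j₂=5  J−j₁+j₂=2  j₁+j₂+J+1=9
(j₁±m₁, j₂±m₂, J±M) = (5,1,3,0,7,0)
P² = 19200
sum k=1..1:
  [1] −1/240 = -1/240
S = -1/240
C² = P²·S² = 1/3 ; C = -0.577350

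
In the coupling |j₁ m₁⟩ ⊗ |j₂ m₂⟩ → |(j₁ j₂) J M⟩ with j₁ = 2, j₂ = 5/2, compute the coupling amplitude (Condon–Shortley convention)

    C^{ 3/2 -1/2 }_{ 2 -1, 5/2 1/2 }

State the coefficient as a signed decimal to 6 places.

+√(5/21) = +0.487950

triangle: 3!·1!·2!/7! = 12/5040
(j±m)!: 1!·3!·3!·2!·1!·2! = 144
prefactor² = (2J+1)·Δ·N² = 48/35
  k=2: +1/(2!·1!·1!·1!·0!·1!) = 1/2
  k=3: −1/(3!·0!·0!·0!·1!·2!) = -1/12
Σ = 5/12  ⇒  CG² = 48/35·5/12² = 5/21
CG = +√(5/21) = +0.487950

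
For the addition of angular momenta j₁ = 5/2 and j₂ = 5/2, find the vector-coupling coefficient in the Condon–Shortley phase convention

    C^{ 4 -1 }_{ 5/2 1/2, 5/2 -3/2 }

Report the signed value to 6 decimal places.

j₁+j₂−J=1  J+j₁−j₂=4  J−j₁+j₂=4  j₁+j₂+J+1=10
(j₁±m₁, j₂±m₂, J±M) = (3,2,1,4,3,5)
P² = 10368/35
sum k=0..1:
  [0] +1/24 = 1/24
  [1] −1/144 = -1/144
S = 5/144
C² = P²·S² = 5/14 ; C = +0.597614

+√(5/14) ≈ +0.597614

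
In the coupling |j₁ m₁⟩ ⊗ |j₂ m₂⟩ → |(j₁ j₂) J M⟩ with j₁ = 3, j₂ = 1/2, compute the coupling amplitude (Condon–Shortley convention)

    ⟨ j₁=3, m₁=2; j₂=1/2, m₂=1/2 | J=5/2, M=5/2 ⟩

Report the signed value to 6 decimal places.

-0.377964

√[6·1!5!0!/7! · 5!1!1!0!5!0!] = √(14400/7)
  +(−1)^1/∏(1,0,0,0,5,0)! = -1/120  (running -1/120)
⟨..|..⟩ = √(14400/7)·(-1/120) = -0.377964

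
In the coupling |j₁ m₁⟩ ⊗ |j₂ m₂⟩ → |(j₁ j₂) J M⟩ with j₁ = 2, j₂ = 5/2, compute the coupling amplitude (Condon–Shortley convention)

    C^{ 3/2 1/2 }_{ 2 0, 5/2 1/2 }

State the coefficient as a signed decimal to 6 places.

√[4·3!1!2!/7! · 2!2!3!2!2!1!] = √(32/35)
  +(−1)^1/∏(1,2,1,2,0,0)! = -1/4  (running -1/4)
  +(−1)^2/∏(2,1,0,1,1,1)! = 1/2  (running 1/4)
⟨..|..⟩ = √(32/35)·(1/4) = +0.239046

+0.239046  (= +√(2/35))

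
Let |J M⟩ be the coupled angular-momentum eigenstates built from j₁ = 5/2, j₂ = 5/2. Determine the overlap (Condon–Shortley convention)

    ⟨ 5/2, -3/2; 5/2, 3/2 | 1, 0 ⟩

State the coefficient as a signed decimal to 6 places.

−√(9/70) = -0.358569

j₁+j₂−J=4  J+j₁−j₂=1  J−j₁+j₂=1  j₁+j₂+J+1=7
(j₁±m₁, j₂±m₂, J±M) = (1,4,4,1,1,1)
P² = 288/35
sum k=3..4:
  [3] −1/6 = -1/6
  [4] +1/24 = 1/24
S = -1/8
C² = P²·S² = 9/70 ; C = -0.358569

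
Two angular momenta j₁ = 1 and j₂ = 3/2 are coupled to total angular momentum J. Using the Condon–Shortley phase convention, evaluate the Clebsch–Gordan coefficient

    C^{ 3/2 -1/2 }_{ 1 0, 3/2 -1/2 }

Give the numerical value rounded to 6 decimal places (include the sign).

√[4·1!1!2!/5! · 1!1!1!2!1!2!] = √(4/15)
  +(−1)^0/∏(0,1,1,1,0,1)! = 1  (running 1)
  +(−1)^1/∏(1,0,0,0,1,2)! = -1/2  (running 1/2)
⟨..|..⟩ = √(4/15)·(1/2) = +0.258199

+√(1/15) ≈ +0.258199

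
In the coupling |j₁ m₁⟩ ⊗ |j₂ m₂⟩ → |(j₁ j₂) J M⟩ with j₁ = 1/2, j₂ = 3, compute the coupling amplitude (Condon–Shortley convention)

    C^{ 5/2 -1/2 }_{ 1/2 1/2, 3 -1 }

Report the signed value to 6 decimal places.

+√(4/7) = +0.755929

j₁+j₂−J=1  J+j₁−j₂=0  J−j₁+j₂=5  j₁+j₂+J+1=7
(j₁±m₁, j₂±m₂, J±M) = (1,0,2,4,2,3)
P² = 576/7
sum k=0..0:
  [0] +1/12 = 1/12
S = 1/12
C² = P²·S² = 4/7 ; C = +0.755929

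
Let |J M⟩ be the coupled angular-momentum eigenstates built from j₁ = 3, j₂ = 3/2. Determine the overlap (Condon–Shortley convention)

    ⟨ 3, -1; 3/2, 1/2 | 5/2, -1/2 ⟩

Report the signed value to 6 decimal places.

triangle: 2!*4!*1!/8! = 48/40320
(j±m)!: 2!*4!*2!*1!*2!*3! = 1152
prefactor² = (2J+1)*Δ*N² = 288/35
  k=1: −1/(1!*1!*3!*1!*1!*0!) = -1/6
  k=2: +1/(2!*0!*2!*0!*2!*1!) = 1/8
Σ = -1/24  ⇒  CG² = 288/35*(-1/24)² = 1/70
CG = −√(1/70) = -0.119523

-0.119523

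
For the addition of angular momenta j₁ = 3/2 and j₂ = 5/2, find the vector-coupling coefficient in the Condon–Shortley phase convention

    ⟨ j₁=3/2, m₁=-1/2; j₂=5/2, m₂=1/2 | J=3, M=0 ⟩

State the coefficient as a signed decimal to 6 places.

j₁+j₂−J=1  J+j₁−j₂=2  J−j₁+j₂=4  j₁+j₂+J+1=8
(j₁±m₁, j₂±m₂, J±M) = (1,2,3,2,3,3)
P² = 36/5
sum k=0..1:
  [0] +1/12 = 1/12
  [1] −1/4 = -1/4
S = -1/6
C² = P²·S² = 1/5 ; C = -0.447214

−√(1/5) = -0.447214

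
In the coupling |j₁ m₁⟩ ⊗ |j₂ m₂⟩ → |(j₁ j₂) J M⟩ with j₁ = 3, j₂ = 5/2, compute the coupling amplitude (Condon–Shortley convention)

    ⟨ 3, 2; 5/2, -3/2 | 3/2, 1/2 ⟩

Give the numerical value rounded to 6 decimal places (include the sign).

−√(1/21) ≈ -0.218218

√[4·4!2!1!/8! · 5!1!1!4!2!1!] = √(192/7)
  +(−1)^0/∏(0,4,1,1,1,0)! = 1/24  (running 1/24)
  +(−1)^1/∏(1,3,0,0,2,1)! = -1/12  (running -1/24)
⟨..|..⟩ = √(192/7)·(-1/24) = -0.218218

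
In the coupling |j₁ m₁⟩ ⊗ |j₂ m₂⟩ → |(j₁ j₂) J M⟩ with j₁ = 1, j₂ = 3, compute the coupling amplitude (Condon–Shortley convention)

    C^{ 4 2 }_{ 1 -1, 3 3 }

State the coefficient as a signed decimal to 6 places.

+0.188982  (= +√(1/28))

triangle: 0!·2!·6!/9! = 1440/362880
(j±m)!: 0!·2!·6!·0!·6!·2! = 2073600
prefactor² = (2J+1)·Δ·N² = 518400/7
  k=0: +1/(0!·0!·2!·6!·0!·0!) = 1/1440
Σ = 1/1440  ⇒  CG² = 518400/7·1/1440² = 1/28
CG = +√(1/28) = +0.188982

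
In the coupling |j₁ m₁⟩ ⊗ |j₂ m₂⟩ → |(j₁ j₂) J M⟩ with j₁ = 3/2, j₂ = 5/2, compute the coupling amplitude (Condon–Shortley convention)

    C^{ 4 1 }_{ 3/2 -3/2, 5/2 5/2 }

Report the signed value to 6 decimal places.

triangle: 0!×3!×5!/9! = 720/362880
(j±m)!: 0!×3!×5!×0!×5!×3! = 518400
prefactor² = (2J+1)×Δ×N² = 64800/7
  k=0: +1/(0!×0!×3!×5!×0!×0!) = 1/720
Σ = 1/720  ⇒  CG² = 64800/7×1/720² = 1/56
CG = +√(1/56) = +0.133631

+0.133631  (= +√(1/56))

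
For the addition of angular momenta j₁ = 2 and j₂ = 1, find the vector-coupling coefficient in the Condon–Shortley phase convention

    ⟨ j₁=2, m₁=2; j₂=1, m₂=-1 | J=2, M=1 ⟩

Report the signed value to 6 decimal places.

+√(1/3) ≈ +0.577350

triangle: 1!·3!·1!/6! = 6/720
(j±m)!: 4!·0!·0!·2!·3!·1! = 288
prefactor² = (2J+1)·Δ·N² = 12
  k=0: +1/(0!·1!·0!·0!·3!·1!) = 1/6
Σ = 1/6  ⇒  CG² = 12·1/6² = 1/3
CG = +√(1/3) = +0.577350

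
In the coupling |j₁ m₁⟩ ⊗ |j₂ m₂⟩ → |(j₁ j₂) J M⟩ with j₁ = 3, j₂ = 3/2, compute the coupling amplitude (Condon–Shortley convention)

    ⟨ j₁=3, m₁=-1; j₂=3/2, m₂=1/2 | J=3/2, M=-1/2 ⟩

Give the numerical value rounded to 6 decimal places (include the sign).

j₁+j₂−J=3  J+j₁−j₂=3  J−j₁+j₂=0  j₁+j₂+J+1=7
(j₁±m₁, j₂±m₂, J±M) = (2,4,2,1,1,2)
P² = 192/35
sum k=2..2:
  [2] +1/4 = 1/4
S = 1/4
C² = P²·S² = 12/35 ; C = +0.585540

+√(12/35) = +0.585540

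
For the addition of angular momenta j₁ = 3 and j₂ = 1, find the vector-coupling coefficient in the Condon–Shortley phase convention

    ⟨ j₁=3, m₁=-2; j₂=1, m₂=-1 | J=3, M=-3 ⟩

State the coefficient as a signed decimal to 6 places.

triangle: 1!×5!×1!/8! = 120/40320
(j±m)!: 1!×5!×0!×2!×0!×6! = 172800
prefactor² = (2J+1)×Δ×N² = 3600
  k=0: +1/(0!×1!×5!×0!×0!×1!) = 1/120
Σ = 1/120  ⇒  CG² = 3600×1/120² = 1/4
CG = +√(1/4) = +0.500000

+0.500000  (= +√(1/4))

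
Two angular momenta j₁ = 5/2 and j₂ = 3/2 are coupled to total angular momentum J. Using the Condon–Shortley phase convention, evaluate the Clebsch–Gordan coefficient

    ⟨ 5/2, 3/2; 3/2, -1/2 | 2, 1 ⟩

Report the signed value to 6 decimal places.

+√(1/42) = +0.154303

√[5·2!3!1!/7! · 4!1!1!2!3!1!] = √(24/7)
  +(−1)^0/∏(0,2,1,1,2,0)! = 1/4  (running 1/4)
  +(−1)^1/∏(1,1,0,0,3,1)! = -1/6  (running 1/12)
⟨..|..⟩ = √(24/7)·(1/12) = +0.154303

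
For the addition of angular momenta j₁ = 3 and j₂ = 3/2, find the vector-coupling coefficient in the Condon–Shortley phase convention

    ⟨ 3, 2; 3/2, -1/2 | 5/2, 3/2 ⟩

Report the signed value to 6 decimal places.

+√(1/14) = +0.267261

j₁+j₂−J=2  J+j₁−j₂=4  J−j₁+j₂=1  j₁+j₂+J+1=8
(j₁±m₁, j₂±m₂, J±M) = (5,1,1,2,4,1)
P² = 288/7
sum k=0..1:
  [0] +1/12 = 1/12
  [1] −1/24 = -1/24
S = 1/24
C² = P²·S² = 1/14 ; C = +0.267261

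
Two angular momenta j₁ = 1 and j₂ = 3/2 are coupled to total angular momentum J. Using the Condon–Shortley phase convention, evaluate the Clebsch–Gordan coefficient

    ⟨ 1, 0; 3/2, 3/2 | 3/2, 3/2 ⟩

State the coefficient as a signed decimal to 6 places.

j₁+j₂−J=1  J+j₁−j₂=1  J−j₁+j₂=2  j₁+j₂+J+1=5
(j₁±m₁, j₂±m₂, J±M) = (1,1,3,0,3,0)
P² = 12/5
sum k=1..1:
  [1] −1/2 = -1/2
S = -1/2
C² = P²·S² = 3/5 ; C = -0.774597

−√(3/5) = -0.774597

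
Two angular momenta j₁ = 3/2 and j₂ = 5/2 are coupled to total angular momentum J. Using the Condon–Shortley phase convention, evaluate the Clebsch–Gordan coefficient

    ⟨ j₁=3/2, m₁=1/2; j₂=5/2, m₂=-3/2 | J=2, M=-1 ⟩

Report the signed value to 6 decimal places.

+0.154303  (= +√(1/42))

j₁+j₂−J=2  J+j₁−j₂=1  J−j₁+j₂=3  j₁+j₂+J+1=7
(j₁±m₁, j₂±m₂, J±M) = (2,1,1,4,1,3)
P² = 24/7
sum k=0..1:
  [0] +1/4 = 1/4
  [1] −1/6 = -1/6
S = 1/12
C² = P²·S² = 1/42 ; C = +0.154303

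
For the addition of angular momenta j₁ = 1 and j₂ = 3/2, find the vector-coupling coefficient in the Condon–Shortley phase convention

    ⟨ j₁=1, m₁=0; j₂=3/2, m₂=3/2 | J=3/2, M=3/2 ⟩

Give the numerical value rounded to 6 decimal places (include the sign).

-0.774597

√[4·1!1!2!/5! · 1!1!3!0!3!0!] = √(12/5)
  +(−1)^1/∏(1,0,0,2,1,0)! = -1/2  (running -1/2)
⟨..|..⟩ = √(12/5)·(-1/2) = -0.774597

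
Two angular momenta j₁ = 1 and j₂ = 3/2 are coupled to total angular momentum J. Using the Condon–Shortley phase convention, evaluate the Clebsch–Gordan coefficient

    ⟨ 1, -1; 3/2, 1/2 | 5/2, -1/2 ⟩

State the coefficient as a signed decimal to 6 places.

j₁+j₂−J=0  J+j₁−j₂=2  J−j₁+j₂=3  j₁+j₂+J+1=6
(j₁±m₁, j₂±m₂, J±M) = (0,2,2,1,2,3)
P² = 24/5
sum k=0..0:
  [0] +1/4 = 1/4
S = 1/4
C² = P²·S² = 3/10 ; C = +0.547723

+√(3/10) = +0.547723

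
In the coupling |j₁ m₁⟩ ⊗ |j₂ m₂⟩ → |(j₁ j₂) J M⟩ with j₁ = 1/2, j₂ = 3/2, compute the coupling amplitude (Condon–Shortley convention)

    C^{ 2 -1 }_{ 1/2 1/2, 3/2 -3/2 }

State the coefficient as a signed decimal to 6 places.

√[5·0!1!3!/5! · 1!0!0!3!1!3!] = √(9)
  +(−1)^0/∏(0,0,0,0,1,3)! = 1/6  (running 1/6)
⟨..|..⟩ = √(9)·(1/6) = +0.500000

+√(1/4) = +0.500000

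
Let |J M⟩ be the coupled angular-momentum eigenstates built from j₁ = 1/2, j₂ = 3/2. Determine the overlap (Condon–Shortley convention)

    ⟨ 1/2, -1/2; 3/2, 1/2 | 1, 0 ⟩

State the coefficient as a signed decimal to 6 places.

−√(1/2) ≈ -0.707107

√[3·1!0!2!/4! · 0!1!2!1!1!1!] = √(1/2)
  +(−1)^1/∏(1,0,0,1,0,1)! = -1  (running -1)
⟨..|..⟩ = √(1/2)·(-1) = -0.707107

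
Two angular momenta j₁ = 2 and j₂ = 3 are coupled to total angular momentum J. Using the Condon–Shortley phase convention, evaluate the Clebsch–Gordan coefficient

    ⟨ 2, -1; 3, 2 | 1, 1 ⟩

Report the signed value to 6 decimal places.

j₁+j₂−J=4  J+j₁−j₂=0  J−j₁+j₂=2  j₁+j₂+J+1=7
(j₁±m₁, j₂±m₂, J±M) = (1,3,5,1,2,0)
P² = 288/7
sum k=3..3:
  [3] −1/12 = -1/12
S = -1/12
C² = P²·S² = 2/7 ; C = -0.534522

-0.534522  (= −√(2/7))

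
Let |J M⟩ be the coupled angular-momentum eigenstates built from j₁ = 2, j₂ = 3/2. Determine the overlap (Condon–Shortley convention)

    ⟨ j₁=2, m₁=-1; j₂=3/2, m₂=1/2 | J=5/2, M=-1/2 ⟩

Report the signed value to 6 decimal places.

√[6·1!3!2!/7! · 1!3!2!1!2!3!] = √(72/35)
  +(−1)^0/∏(0,1,3,2,0,0)! = 1/12  (running 1/12)
  +(−1)^1/∏(1,0,2,1,1,1)! = -1/2  (running -5/12)
⟨..|..⟩ = √(72/35)·(-5/12) = -0.597614

-0.597614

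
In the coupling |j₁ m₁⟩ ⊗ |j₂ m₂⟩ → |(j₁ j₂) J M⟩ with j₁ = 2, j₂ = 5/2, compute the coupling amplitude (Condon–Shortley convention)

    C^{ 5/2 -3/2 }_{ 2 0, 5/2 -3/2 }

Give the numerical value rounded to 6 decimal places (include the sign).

j₁+j₂−J=2  J+j₁−j₂=2  J−j₁+j₂=3  j₁+j₂+J+1=8
(j₁±m₁, j₂±m₂, J±M) = (2,2,1,4,1,4)
P² = 288/35
sum k=0..1:
  [0] +1/8 = 1/8
  [1] −1/6 = -1/6
S = -1/24
C² = P²·S² = 1/70 ; C = -0.119523

−√(1/70) ≈ -0.119523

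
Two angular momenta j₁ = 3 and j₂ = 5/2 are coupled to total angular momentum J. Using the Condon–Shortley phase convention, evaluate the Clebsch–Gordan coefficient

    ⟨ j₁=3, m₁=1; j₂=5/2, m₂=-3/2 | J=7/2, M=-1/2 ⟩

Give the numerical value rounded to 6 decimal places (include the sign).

+√(8/63) ≈ +0.356348

√[8·2!4!3!/10! · 4!2!1!4!3!4!] = √(18432/175)
  +(−1)^0/∏(0,2,2,1,2,2)! = 1/16  (running 1/16)
  +(−1)^1/∏(1,1,1,0,3,3)! = -1/36  (running 5/144)
⟨..|..⟩ = √(18432/175)·(5/144) = +0.356348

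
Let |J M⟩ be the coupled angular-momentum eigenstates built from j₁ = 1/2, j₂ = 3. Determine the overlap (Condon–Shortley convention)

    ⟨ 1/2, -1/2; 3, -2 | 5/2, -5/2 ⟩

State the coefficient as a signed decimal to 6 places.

j₁+j₂−J=1  J+j₁−j₂=0  J−j₁+j₂=5  j₁+j₂+J+1=7
(j₁±m₁, j₂±m₂, J±M) = (0,1,1,5,0,5)
P² = 14400/7
sum k=1..1:
  [1] −1/120 = -1/120
S = -1/120
C² = P²·S² = 1/7 ; C = -0.377964

−√(1/7) = -0.377964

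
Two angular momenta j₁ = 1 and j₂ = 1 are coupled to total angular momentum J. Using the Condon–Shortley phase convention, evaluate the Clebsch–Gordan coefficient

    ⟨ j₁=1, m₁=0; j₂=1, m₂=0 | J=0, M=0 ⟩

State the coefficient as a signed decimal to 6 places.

−√(1/3) = -0.577350

j₁+j₂−J=2  J+j₁−j₂=0  J−j₁+j₂=0  j₁+j₂+J+1=3
(j₁±m₁, j₂±m₂, J±M) = (1,1,1,1,0,0)
P² = 1/3
sum k=1..1:
  [1] −1/1 = -1
S = -1
C² = P²·S² = 1/3 ; C = -0.577350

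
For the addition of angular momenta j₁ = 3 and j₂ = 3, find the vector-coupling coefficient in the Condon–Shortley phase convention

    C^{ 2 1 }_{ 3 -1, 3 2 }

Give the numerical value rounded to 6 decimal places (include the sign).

j₁+j₂−J=4  J+j₁−j₂=2  J−j₁+j₂=2  j₁+j₂+J+1=9
(j₁±m₁, j₂±m₂, J±M) = (2,4,5,1,3,1)
P² = 320/7
sum k=3..4:
  [3] −1/12 = -1/12
  [4] +1/48 = 1/48
S = -1/16
C² = P²·S² = 5/28 ; C = -0.422577

-0.422577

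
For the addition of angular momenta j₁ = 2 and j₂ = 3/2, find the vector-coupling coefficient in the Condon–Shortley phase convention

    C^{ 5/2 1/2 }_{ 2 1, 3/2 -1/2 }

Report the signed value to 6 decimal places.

triangle: 1!×3!×2!/7! = 12/5040
(j±m)!: 3!×1!×1!×2!×3!×2! = 144
prefactor² = (2J+1)×Δ×N² = 72/35
  k=0: +1/(0!×1!×1!×1!×2!×1!) = 1/2
  k=1: −1/(1!×0!×0!×0!×3!×2!) = -1/12
Σ = 5/12  ⇒  CG² = 72/35×5/12² = 5/14
CG = +√(5/14) = +0.597614

+√(5/14) ≈ +0.597614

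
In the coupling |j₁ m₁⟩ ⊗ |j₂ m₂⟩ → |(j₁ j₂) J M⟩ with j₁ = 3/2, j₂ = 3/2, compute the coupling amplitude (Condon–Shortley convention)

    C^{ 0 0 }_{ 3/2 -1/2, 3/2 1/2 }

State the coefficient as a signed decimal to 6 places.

√[1·3!0!0!/4! · 1!2!2!1!0!0!] = √(1)
  +(−1)^2/∏(2,1,0,0,0,0)! = 1/2  (running 1/2)
⟨..|..⟩ = √(1)·(1/2) = +0.500000

+√(1/4) = +0.500000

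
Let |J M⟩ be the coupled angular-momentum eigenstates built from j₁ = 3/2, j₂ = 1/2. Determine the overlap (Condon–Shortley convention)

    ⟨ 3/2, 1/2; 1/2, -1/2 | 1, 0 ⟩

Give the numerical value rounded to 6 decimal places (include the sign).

j₁+j₂−J=1  J+j₁−j₂=2  J−j₁+j₂=0  j₁+j₂+J+1=4
(j₁±m₁, j₂±m₂, J±M) = (2,1,0,1,1,1)
P² = 1/2
sum k=0..0:
  [0] +1/1 = 1
S = 1
C² = P²·S² = 1/2 ; C = +0.707107

+0.707107  (= +√(1/2))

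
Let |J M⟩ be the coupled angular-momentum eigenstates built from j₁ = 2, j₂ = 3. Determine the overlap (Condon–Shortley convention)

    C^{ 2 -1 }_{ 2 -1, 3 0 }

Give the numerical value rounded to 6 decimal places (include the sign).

triangle: 3!·1!·3!/8! = 36/40320
(j±m)!: 1!·3!·3!·3!·1!·3! = 1296
prefactor² = (2J+1)·Δ·N² = 81/14
  k=2: +1/(2!·1!·1!·1!·0!·2!) = 1/4
  k=3: −1/(3!·0!·0!·0!·1!·3!) = -1/36
Σ = 2/9  ⇒  CG² = 81/14·2/9² = 2/7
CG = +√(2/7) = +0.534522

+√(2/7) = +0.534522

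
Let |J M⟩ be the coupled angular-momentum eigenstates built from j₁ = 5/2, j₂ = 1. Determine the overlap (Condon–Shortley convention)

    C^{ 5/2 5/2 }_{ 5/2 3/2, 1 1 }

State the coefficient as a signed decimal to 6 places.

-0.534522  (= −√(2/7))

√[6·1!4!1!/7! · 4!1!2!0!5!0!] = √(1152/7)
  +(−1)^1/∏(1,0,0,1,4,0)! = -1/24  (running -1/24)
⟨..|..⟩ = √(1152/7)·(-1/24) = -0.534522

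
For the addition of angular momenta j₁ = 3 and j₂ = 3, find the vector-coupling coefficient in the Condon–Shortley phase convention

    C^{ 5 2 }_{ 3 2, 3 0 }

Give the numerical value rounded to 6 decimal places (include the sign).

+√(1/3) = +0.577350

triangle: 1!*5!*5!/12! = 14400/479001600
(j±m)!: 5!*1!*3!*3!*7!*3! = 130636800
prefactor² = (2J+1)*Δ*N² = 43200
  k=0: +1/(0!*1!*1!*3!*4!*2!) = 1/288
  k=1: −1/(1!*0!*0!*2!*5!*3!) = -1/1440
Σ = 1/360  ⇒  CG² = 43200*1/360² = 1/3
CG = +√(1/3) = +0.577350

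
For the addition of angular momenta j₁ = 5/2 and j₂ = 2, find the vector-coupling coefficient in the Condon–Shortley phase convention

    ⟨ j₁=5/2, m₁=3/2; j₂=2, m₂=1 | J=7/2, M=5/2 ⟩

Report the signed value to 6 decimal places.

√[8·1!4!3!/9! · 4!1!3!1!6!1!] = √(2304/7)
  +(−1)^0/∏(0,1,1,3,3,0)! = 1/36  (running 1/36)
  +(−1)^1/∏(1,0,0,2,4,1)! = -1/48  (running 1/144)
⟨..|..⟩ = √(2304/7)·(1/144) = +0.125988

+√(1/63) ≈ +0.125988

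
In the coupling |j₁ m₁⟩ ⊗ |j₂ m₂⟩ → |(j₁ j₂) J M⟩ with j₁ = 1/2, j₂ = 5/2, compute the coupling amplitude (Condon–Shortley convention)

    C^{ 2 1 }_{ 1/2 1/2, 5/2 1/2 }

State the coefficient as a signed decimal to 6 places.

+0.577350  (= +√(1/3))

√[5·1!0!4!/6! · 1!0!3!2!3!1!] = √(12)
  +(−1)^0/∏(0,1,0,3,0,1)! = 1/6  (running 1/6)
⟨..|..⟩ = √(12)·(1/6) = +0.577350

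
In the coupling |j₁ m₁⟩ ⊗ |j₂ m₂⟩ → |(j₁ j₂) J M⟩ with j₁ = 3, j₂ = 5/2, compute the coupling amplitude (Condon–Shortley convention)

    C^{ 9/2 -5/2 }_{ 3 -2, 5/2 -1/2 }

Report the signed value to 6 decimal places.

triangle: 1!·5!·4!/11! = 2880/39916800
(j±m)!: 1!·5!·2!·3!·2!·7! = 14515200
prefactor² = (2J+1)·Δ·N² = 115200/11
  k=0: +1/(0!·1!·5!·2!·0!·2!) = 1/480
  k=1: −1/(1!·0!·4!·1!·1!·3!) = -1/144
Σ = -7/1440  ⇒  CG² = 115200/11·(-7/1440)² = 49/198
CG = −√(49/198) = -0.497468

-0.497468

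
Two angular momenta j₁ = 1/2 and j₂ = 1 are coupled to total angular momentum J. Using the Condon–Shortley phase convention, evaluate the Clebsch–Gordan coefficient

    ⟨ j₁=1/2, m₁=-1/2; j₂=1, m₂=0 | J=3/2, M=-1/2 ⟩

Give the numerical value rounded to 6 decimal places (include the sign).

√[4·0!1!2!/4! · 0!1!1!1!1!2!] = √(2/3)
  +(−1)^0/∏(0,0,1,1,0,1)! = 1  (running 1)
⟨..|..⟩ = √(2/3)·(1) = +0.816497

+√(2/3) = +0.816497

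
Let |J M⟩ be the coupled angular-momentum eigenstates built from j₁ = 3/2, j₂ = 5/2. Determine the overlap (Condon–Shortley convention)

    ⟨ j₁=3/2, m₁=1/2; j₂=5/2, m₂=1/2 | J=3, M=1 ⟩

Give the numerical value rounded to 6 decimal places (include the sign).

+0.129099  (= +√(1/60))

√[7·1!2!4!/8! · 2!1!3!2!4!2!] = √(48/5)
  +(−1)^0/∏(0,1,1,3,1,1)! = 1/6  (running 1/6)
  +(−1)^1/∏(1,0,0,2,2,2)! = -1/8  (running 1/24)
⟨..|..⟩ = √(48/5)·(1/24) = +0.129099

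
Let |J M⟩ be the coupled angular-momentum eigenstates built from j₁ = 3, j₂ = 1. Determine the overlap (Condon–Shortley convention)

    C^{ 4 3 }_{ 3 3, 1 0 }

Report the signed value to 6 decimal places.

+0.500000  (= +√(1/4))

j₁+j₂−J=0  J+j₁−j₂=6  J−j₁+j₂=2  j₁+j₂+J+1=9
(j₁±m₁, j₂±m₂, J±M) = (6,0,1,1,7,1)
P² = 129600
sum k=0..0:
  [0] +1/720 = 1/720
S = 1/720
C² = P²·S² = 1/4 ; C = +0.500000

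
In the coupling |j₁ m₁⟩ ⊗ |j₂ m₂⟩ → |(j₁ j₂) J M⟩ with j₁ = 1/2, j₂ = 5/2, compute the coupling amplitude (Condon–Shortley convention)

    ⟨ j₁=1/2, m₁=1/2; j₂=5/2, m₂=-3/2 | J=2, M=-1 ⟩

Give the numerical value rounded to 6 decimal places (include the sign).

+0.816497  (= +√(2/3))

j₁+j₂−J=1  J+j₁−j₂=0  J−j₁+j₂=4  j₁+j₂+J+1=6
(j₁±m₁, j₂±m₂, J±M) = (1,0,1,4,1,3)
P² = 24
sum k=0..0:
  [0] +1/6 = 1/6
S = 1/6
C² = P²·S² = 2/3 ; C = +0.816497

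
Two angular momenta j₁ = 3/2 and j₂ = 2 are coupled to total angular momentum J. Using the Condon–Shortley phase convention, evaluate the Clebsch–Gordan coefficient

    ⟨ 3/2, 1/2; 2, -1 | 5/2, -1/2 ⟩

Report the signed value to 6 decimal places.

√[6·1!2!3!/7! · 2!1!1!3!2!3!] = √(72/35)
  +(−1)^0/∏(0,1,1,1,1,2)! = 1/2  (running 1/2)
  +(−1)^1/∏(1,0,0,0,2,3)! = -1/12  (running 5/12)
⟨..|..⟩ = √(72/35)·(5/12) = +0.597614

+√(5/14) = +0.597614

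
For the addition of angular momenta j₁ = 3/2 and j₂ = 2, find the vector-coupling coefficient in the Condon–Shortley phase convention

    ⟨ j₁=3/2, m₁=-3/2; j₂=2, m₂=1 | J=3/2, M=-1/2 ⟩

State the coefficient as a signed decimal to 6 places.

+0.632456  (= +√(2/5))

triangle: 2!·1!·2!/6! = 4/720
(j±m)!: 0!·3!·3!·1!·1!·2! = 72
prefactor² = (2J+1)·Δ·N² = 8/5
  k=2: +1/(2!·0!·1!·1!·0!·1!) = 1/2
Σ = 1/2  ⇒  CG² = 8/5·1/2² = 2/5
CG = +√(2/5) = +0.632456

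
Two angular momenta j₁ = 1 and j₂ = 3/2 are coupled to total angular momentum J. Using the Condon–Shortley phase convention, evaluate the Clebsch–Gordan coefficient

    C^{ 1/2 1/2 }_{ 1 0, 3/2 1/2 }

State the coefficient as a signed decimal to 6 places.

√[2·2!0!1!/4! · 1!1!2!1!1!0!] = √(1/3)
  +(−1)^1/∏(1,1,0,1,0,0)! = -1  (running -1)
⟨..|..⟩ = √(1/3)·(-1) = -0.577350

-0.577350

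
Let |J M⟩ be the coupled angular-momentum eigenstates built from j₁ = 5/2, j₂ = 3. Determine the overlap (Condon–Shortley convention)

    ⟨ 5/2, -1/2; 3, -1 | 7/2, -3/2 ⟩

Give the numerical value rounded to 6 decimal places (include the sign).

−√(5/21) ≈ -0.487950

triangle: 2!×3!×4!/10! = 288/3628800
(j±m)!: 2!×3!×2!×4!×2!×5! = 138240
prefactor² = (2J+1)×Δ×N² = 3072/35
  k=0: +1/(0!×2!×3!×2!×0!×2!) = 1/48
  k=1: −1/(1!×1!×2!×1!×1!×3!) = -1/12
  k=2: +1/(2!×0!×1!×0!×2!×4!) = 1/96
Σ = -5/96  ⇒  CG² = 3072/35×(-5/96)² = 5/21
CG = −√(5/21) = -0.487950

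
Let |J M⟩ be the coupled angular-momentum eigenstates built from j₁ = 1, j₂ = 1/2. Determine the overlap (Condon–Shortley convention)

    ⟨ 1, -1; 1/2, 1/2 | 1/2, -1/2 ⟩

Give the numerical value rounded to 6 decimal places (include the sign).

√[2·1!1!0!/3! · 0!2!1!0!0!1!] = √(2/3)
  +(−1)^1/∏(1,0,1,0,0,0)! = -1  (running -1)
⟨..|..⟩ = √(2/3)·(-1) = -0.816497

-0.816497  (= −√(2/3))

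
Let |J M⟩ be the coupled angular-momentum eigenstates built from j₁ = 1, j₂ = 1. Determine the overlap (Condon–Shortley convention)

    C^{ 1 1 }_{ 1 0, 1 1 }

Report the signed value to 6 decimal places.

−√(1/2) = -0.707107

j₁+j₂−J=1  J+j₁−j₂=1  J−j₁+j₂=1  j₁+j₂+J+1=4
(j₁±m₁, j₂±m₂, J±M) = (1,1,2,0,2,0)
P² = 1/2
sum k=1..1:
  [1] −1/1 = -1
S = -1
C² = P²·S² = 1/2 ; C = -0.707107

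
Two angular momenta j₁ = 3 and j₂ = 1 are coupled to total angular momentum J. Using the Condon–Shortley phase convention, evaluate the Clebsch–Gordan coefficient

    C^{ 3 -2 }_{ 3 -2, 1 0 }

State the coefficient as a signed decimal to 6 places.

−√(1/3) = -0.577350

triangle: 1!·5!·1!/8! = 120/40320
(j±m)!: 1!·5!·1!·1!·1!·5! = 14400
prefactor² = (2J+1)·Δ·N² = 300
  k=0: +1/(0!·1!·5!·1!·0!·0!) = 1/120
  k=1: −1/(1!·0!·4!·0!·1!·1!) = -1/24
Σ = -1/30  ⇒  CG² = 300·(-1/30)² = 1/3
CG = −√(1/3) = -0.577350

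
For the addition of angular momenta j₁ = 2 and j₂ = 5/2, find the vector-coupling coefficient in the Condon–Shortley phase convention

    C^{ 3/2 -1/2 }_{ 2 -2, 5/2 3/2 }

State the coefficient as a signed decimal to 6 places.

-0.552052

triangle: 3!*1!*2!/7! = 12/5040
(j±m)!: 0!*4!*4!*1!*1!*2! = 1152
prefactor² = (2J+1)*Δ*N² = 384/35
  k=3: −1/(3!*0!*1!*1!*0!*1!) = -1/6
Σ = -1/6  ⇒  CG² = 384/35*(-1/6)² = 32/105
CG = −√(32/105) = -0.552052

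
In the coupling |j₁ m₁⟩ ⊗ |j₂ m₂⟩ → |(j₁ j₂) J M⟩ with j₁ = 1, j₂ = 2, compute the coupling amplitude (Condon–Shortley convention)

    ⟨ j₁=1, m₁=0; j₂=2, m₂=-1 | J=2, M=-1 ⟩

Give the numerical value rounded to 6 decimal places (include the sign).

j₁+j₂−J=1  J+j₁−j₂=1  J−j₁+j₂=3  j₁+j₂+J+1=6
(j₁±m₁, j₂±m₂, J±M) = (1,1,1,3,1,3)
P² = 3/2
sum k=0..1:
  [0] +1/2 = 1/2
  [1] −1/6 = -1/6
S = 1/3
C² = P²·S² = 1/6 ; C = +0.408248

+0.408248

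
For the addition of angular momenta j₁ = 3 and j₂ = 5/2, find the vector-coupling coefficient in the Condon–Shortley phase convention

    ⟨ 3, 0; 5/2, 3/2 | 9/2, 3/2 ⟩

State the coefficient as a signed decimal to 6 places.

triangle: 1!*5!*4!/11! = 2880/39916800
(j±m)!: 3!*3!*4!*1!*6!*3! = 3732480
prefactor² = (2J+1)*Δ*N² = 207360/77
  k=0: +1/(0!*1!*3!*4!*2!*0!) = 1/288
  k=1: −1/(1!*0!*2!*3!*3!*1!) = -1/72
Σ = -1/96  ⇒  CG² = 207360/77*(-1/96)² = 45/154
CG = −√(45/154) = -0.540562

−√(45/154) ≈ -0.540562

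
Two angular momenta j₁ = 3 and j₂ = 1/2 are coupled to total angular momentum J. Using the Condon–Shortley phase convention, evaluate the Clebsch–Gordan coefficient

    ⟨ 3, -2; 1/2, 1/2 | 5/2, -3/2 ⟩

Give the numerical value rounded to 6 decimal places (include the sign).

triangle: 1!*5!*0!/7! = 120/5040
(j±m)!: 1!*5!*1!*0!*1!*4! = 2880
prefactor² = (2J+1)*Δ*N² = 2880/7
  k=1: −1/(1!*0!*4!*0!*1!*0!) = -1/24
Σ = -1/24  ⇒  CG² = 2880/7*(-1/24)² = 5/7
CG = −√(5/7) = -0.845154

−√(5/7) ≈ -0.845154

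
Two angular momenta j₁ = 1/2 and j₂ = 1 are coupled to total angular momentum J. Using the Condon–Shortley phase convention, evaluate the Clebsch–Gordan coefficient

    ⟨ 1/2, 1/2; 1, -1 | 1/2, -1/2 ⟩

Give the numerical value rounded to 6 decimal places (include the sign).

+√(2/3) ≈ +0.816497

triangle: 1!*0!*1!/3! = 1/6
(j±m)!: 1!*0!*0!*2!*0!*1! = 2
prefactor² = (2J+1)*Δ*N² = 2/3
  k=0: +1/(0!*1!*0!*0!*0!*1!) = 1
Σ = 1  ⇒  CG² = 2/3*1² = 2/3
CG = +√(2/3) = +0.816497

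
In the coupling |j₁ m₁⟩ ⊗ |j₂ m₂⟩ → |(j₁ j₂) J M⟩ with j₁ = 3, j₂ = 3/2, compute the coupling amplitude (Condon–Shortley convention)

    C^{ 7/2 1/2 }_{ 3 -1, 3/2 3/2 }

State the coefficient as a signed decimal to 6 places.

-0.617213

√[8·1!5!2!/9! · 2!4!3!0!4!3!] = √(1536/7)
  +(−1)^1/∏(1,0,3,2,2,0)! = -1/24  (running -1/24)
⟨..|..⟩ = √(1536/7)·(-1/24) = -0.617213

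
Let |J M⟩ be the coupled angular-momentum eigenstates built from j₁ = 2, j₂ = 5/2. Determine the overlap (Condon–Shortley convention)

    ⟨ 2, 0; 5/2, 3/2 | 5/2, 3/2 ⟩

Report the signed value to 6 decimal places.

triangle: 2!·2!·3!/8! = 24/40320
(j±m)!: 2!·2!·4!·1!·4!·1! = 2304
prefactor² = (2J+1)·Δ·N² = 288/35
  k=1: −1/(1!·1!·1!·3!·1!·0!) = -1/6
  k=2: +1/(2!·0!·0!·2!·2!·1!) = 1/8
Σ = -1/24  ⇒  CG² = 288/35·(-1/24)² = 1/70
CG = −√(1/70) = -0.119523

-0.119523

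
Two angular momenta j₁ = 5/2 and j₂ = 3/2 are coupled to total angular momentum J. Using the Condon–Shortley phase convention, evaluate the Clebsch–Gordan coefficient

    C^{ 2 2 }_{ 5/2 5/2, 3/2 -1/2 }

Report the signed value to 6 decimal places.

√[5·2!3!1!/7! · 5!0!1!2!4!0!] = √(480/7)
  +(−1)^0/∏(0,2,0,1,3,0)! = 1/12  (running 1/12)
⟨..|..⟩ = √(480/7)·(1/12) = +0.690066

+√(10/21) ≈ +0.690066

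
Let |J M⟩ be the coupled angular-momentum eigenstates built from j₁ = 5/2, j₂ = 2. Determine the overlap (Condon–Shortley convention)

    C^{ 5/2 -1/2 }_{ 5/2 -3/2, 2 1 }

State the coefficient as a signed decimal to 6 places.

+√(6/35) = +0.414039

triangle: 2!·3!·2!/8! = 24/40320
(j±m)!: 1!·4!·3!·1!·2!·3! = 1728
prefactor² = (2J+1)·Δ·N² = 216/35
  k=1: −1/(1!·1!·3!·2!·0!·0!) = -1/12
  k=2: +1/(2!·0!·2!·1!·1!·1!) = 1/4
Σ = 1/6  ⇒  CG² = 216/35·1/6² = 6/35
CG = +√(6/35) = +0.414039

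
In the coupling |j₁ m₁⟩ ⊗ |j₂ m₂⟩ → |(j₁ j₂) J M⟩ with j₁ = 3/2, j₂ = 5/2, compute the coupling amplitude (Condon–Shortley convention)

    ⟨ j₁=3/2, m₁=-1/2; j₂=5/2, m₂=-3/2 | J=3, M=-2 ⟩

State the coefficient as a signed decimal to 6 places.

j₁+j₂−J=1  J+j₁−j₂=2  J−j₁+j₂=4  j₁+j₂+J+1=8
(j₁±m₁, j₂±m₂, J±M) = (1,2,1,4,1,5)
P² = 48
sum k=0..1:
  [0] +1/12 = 1/12
  [1] −1/24 = -1/24
S = 1/24
C² = P²·S² = 1/12 ; C = +0.288675

+√(1/12) = +0.288675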